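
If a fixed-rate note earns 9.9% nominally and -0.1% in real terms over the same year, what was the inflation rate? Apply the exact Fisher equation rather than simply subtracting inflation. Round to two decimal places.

10.01%

From (1+r_nom) = (1+r_real)(1+π), we get 1+π = (1 + 9.9%)/(1 − 0.1%) = 1.099/0.999 ≈ 1.10010.
So π ≈ 10.0100%.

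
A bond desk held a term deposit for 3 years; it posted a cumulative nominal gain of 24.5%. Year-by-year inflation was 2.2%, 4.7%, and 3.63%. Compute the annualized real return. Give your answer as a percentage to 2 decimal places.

3.94%

Cumulative inflation factor: 1.022 × 1.047 × 1.0363 ≈ 1.10888.
Nominal growth factor: 1.24500. Real growth factor = 1.24500 / 1.10888 ≈ 1.12276.
Annualized: 1.12276^(1/3) − 1 ≈ 0.03935.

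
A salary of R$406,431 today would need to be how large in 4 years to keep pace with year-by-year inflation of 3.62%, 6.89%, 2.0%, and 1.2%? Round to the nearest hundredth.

Cumulative price-level factor: 1.0362 × 1.0689 × 1.020 × 1.012 ≈ 1.1433030164.
The nominal amount required is R$406,431 scaled up by that factor.

R$464,673.79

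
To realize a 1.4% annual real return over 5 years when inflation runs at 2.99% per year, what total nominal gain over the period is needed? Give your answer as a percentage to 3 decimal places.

24.212%

Required annual nominal rate: (1+1.4%)(1+2.99%) − 1 = 4.43186%.
Cumulative over 5 years: (1 + 0.0443186)^5 − 1 ≈ 0.24212.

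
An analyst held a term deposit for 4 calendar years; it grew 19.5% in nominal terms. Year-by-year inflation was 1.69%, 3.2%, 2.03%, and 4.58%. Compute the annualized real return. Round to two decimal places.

Cumulative inflation factor: 1.0169 × 1.032 × 1.0203 × 1.0458 ≈ 1.11978.
Nominal growth factor: 1.19500. Real growth factor = 1.19500 / 1.11978 ≈ 1.06717.
Annualized: 1.06717^(1/4) − 1 ≈ 0.01639.

1.64%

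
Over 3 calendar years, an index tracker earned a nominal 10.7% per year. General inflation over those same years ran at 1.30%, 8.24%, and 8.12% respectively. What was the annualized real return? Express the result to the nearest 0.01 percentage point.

4.60%

Cumulative inflation factor: 1.0130 × 1.0824 × 1.0812 ≈ 1.18550.
Nominal growth factor: 1.35657. Real growth factor = 1.35657 / 1.18550 ≈ 1.14430.
Annualized: 1.14430^(1/3) − 1 ≈ 0.04596.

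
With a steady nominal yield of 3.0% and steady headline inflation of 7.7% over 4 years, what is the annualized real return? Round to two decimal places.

With constant rates the annual real return is the same each year: (1+3.0%)/(1+7.7%) − 1 = -0.04364.

-4.36%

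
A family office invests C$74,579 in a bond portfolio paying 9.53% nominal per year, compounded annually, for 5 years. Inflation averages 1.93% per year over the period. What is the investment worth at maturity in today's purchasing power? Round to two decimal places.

Nominal value at maturity: C$74,579 × (1 + 9.53%)^5 ≈ C$117,566.07.
Price-level factor over 5 years: (1 + 1.93%)^5 ≈ 1.1002974870.
The maturity value deflated by that factor is the answer in today's purchasing power.

C$106,849.35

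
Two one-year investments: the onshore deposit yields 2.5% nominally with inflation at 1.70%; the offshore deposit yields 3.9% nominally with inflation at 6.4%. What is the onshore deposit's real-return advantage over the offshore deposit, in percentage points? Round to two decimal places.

The onshore deposit real return: 1.025/1.0170 − 1 = 0.787%.
The offshore deposit real return: 1.039/1.064 − 1 = -2.350%.
Difference: 0.787 − (-2.350) = 3.137 pp.

3.14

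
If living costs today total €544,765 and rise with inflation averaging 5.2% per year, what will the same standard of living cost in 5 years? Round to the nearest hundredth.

Cumulative price-level factor: (1+5.2%)^5 ≈ 1.2884830183.
The nominal amount required is €544,765 scaled up by that factor.

€701,920.45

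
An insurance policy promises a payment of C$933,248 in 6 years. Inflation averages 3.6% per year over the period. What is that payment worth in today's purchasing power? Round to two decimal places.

Price-level factor over 6 years: (1 + 3.6%)^6 ≈ 1.2363986792.
Purchasing power today: C$933,248 divided by that factor.

C$754,811.55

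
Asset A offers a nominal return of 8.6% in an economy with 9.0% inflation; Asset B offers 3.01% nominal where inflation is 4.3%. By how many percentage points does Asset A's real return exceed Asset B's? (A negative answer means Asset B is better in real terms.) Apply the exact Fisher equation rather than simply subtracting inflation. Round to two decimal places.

Asset A real return: 1.086/1.090 − 1 = -0.367%.
Asset B real return: 1.0301/1.043 − 1 = -1.237%.
Difference: -0.367 − (-1.237) = 0.870 pp.

0.87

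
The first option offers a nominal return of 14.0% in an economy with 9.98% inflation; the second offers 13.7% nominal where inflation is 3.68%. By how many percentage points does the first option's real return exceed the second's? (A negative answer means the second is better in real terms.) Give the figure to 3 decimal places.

The first option real return: 1.140/1.0998 − 1 = 3.6552%.
The second real return: 1.137/1.0368 − 1 = 9.6644%.
Difference: 3.6552 − 9.6644 = -6.0092 pp.

-6.009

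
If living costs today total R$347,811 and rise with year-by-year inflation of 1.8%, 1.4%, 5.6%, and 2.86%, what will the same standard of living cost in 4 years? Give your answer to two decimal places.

Cumulative price-level factor: 1.018 × 1.014 × 1.056 × 1.0286 ≈ 1.1212337740.
The nominal amount required is R$347,811 scaled up by that factor.

R$389,977.44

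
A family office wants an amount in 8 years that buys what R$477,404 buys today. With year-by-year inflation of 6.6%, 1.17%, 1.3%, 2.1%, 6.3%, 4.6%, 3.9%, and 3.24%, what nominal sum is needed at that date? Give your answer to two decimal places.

Cumulative price-level factor: 1.066 × 1.0117 × 1.013 × 1.021 × 1.063 × 1.046 × 1.039 × 1.0324 ≈ 1.3303705872.
The nominal amount required is R$477,404 scaled up by that factor.

R$635,124.24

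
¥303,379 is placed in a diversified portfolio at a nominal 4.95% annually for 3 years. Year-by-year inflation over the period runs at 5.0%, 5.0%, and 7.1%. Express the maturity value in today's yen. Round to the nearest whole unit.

¥297,006

Nominal value at maturity: ¥303,379 × (1 + 4.95%)^3 ≈ ¥350,698.
Price-level factor over 3 years: 1.050 × 1.050 × 1.071 = 1.1807775.
Dividing the nominal maturity value by the price-level factor gives the value in today's money.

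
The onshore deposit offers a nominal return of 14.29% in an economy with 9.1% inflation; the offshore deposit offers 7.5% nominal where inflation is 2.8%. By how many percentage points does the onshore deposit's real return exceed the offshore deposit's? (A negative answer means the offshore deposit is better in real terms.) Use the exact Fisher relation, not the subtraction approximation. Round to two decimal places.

The onshore deposit real return: 1.1429/1.091 − 1 = 4.757%.
The offshore deposit real return: 1.075/1.028 − 1 = 4.572%.
Difference: 4.757 − 4.572 = 0.185 pp.

0.19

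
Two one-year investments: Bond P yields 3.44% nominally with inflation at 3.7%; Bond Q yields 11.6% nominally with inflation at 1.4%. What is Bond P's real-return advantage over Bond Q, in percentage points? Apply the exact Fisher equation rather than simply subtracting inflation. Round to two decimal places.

Bond P real return: 1.0344/1.037 − 1 = -0.251%.
Bond Q real return: 1.116/1.014 − 1 = 10.059%.
Difference: -0.251 − 10.059 = -10.310 pp.

-10.31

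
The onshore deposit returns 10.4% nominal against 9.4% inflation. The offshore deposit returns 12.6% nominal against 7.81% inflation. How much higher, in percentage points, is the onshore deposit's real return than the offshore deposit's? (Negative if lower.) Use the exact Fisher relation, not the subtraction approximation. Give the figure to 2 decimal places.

The onshore deposit real return: 1.104/1.094 − 1 = 0.914%.
The offshore deposit real return: 1.126/1.0781 − 1 = 4.443%.
Difference: 0.914 − 4.443 = -3.529 pp.

-3.53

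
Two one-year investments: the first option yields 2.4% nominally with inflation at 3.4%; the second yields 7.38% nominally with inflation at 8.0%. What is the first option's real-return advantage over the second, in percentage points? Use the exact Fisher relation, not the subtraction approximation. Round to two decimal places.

-0.39

The first option real return: 1.024/1.034 − 1 = -0.967%.
The second real return: 1.0738/1.080 − 1 = -0.574%.
Difference: -0.967 − (-0.574) = -0.393 pp.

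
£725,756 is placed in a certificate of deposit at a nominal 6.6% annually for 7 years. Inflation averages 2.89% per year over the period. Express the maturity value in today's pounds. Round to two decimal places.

£929,991.32

Nominal value at maturity: £725,756 × (1 + 6.6%)^7 ≈ £1,135,248.84.
Price-level factor over 7 years: (1 + 2.89%)^7 ≈ 1.2207090675.
The maturity value deflated by that factor is the answer in today's purchasing power.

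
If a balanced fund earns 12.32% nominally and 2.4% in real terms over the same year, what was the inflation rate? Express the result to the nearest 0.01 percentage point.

From (1+r_nom) = (1+r_real)(1+π), we get 1+π = (1 + 12.32%)/(1 + 2.4%) = 1.1232/1.024 ≈ 1.09688.
So π ≈ 9.6875%.

9.69%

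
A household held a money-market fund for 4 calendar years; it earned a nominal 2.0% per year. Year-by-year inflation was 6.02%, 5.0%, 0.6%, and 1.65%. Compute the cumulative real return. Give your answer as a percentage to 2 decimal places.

-4.91%

Cumulative inflation factor: 1.0602 × 1.050 × 1.006 × 1.0165 ≈ 1.13837.
Nominal growth factor: 1.08243. Real growth factor = 1.08243 / 1.13837 ≈ 0.95086.
Total real return ≈ -4.9136%.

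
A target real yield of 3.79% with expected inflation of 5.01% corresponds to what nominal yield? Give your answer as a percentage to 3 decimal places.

8.990%

By the Fisher equation, 1 + r_nom = (1 + 3.79%)(1 + 5.01%) = 1.0379 × 1.0501 = 1.08989879.
So r_nom = 8.989879%.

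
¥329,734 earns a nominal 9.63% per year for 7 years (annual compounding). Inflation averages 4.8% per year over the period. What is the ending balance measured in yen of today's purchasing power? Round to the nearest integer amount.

¥452,002

Nominal value at maturity: ¥329,734 × (1 + 9.63%)^7 ≈ ¥627,581.
Price-level factor over 7 years: (1 + 4.8%)^7 ≈ 1.3884459516.
The maturity value deflated by that factor is the answer in today's purchasing power.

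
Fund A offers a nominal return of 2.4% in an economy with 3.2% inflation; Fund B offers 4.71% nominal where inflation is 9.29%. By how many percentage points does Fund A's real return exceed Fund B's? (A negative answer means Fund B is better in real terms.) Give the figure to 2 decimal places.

3.42

Fund A real return: 1.024/1.032 − 1 = -0.775%.
Fund B real return: 1.0471/1.0929 − 1 = -4.191%.
Difference: -0.775 − (-4.191) = 3.416 pp.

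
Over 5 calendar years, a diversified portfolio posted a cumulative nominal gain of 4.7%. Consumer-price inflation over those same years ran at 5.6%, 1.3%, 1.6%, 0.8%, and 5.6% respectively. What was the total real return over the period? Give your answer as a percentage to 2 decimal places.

-9.50%

Cumulative inflation factor: 1.056 × 1.013 × 1.016 × 1.008 × 1.056 ≈ 1.15689.
Nominal growth factor: 1.04700. Real growth factor = 1.04700 / 1.15689 ≈ 0.90501.
Total real return ≈ -9.4986%.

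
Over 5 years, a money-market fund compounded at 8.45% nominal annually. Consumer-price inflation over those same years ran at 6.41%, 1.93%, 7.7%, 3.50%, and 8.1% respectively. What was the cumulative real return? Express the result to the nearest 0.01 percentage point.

Cumulative inflation factor: 1.0641 × 1.0193 × 1.077 × 1.0350 × 1.081 ≈ 1.30697.
Nominal growth factor: 1.50020. Real growth factor = 1.50020 / 1.30697 ≈ 1.14784.
Total real return ≈ 14.7841%.

14.78%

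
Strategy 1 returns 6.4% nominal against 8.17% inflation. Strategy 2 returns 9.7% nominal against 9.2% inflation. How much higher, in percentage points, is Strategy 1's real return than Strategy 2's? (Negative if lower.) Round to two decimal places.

Strategy 1 real return: 1.064/1.0817 − 1 = -1.636%.
Strategy 2 real return: 1.097/1.092 − 1 = 0.458%.
Difference: -1.636 − 0.458 = -2.094 pp.

-2.09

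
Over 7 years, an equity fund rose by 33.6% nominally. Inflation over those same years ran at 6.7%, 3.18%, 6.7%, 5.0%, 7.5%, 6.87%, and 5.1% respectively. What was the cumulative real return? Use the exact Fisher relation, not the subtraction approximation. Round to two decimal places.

Cumulative inflation factor: 1.067 × 1.0318 × 1.067 × 1.050 × 1.075 × 1.0687 × 1.051 ≈ 1.48929.
Nominal growth factor: 1.33600. Real growth factor = 1.33600 / 1.48929 ≈ 0.89707.
Total real return ≈ -10.2931%.

-10.29%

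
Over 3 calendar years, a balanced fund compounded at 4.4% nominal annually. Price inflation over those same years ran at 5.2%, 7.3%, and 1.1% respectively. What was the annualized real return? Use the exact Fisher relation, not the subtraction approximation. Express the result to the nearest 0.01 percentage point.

-0.10%

Cumulative inflation factor: 1.052 × 1.073 × 1.011 ≈ 1.14121.
Nominal growth factor: 1.13789. Real growth factor = 1.13789 / 1.14121 ≈ 0.99709.
Annualized: 0.99709^(1/3) − 1 ≈ -0.00097.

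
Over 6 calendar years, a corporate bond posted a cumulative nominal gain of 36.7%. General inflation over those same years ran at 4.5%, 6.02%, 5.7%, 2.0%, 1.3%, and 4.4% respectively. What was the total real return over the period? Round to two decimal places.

8.21%

Cumulative inflation factor: 1.045 × 1.0602 × 1.057 × 1.020 × 1.013 × 1.044 ≈ 1.26325.
Nominal growth factor: 1.36700. Real growth factor = 1.36700 / 1.26325 ≈ 1.08213.
Total real return ≈ 8.2130%.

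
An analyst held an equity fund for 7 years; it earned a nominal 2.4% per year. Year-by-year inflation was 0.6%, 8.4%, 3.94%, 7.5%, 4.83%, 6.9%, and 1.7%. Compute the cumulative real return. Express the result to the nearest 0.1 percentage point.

-15.0%

Cumulative inflation factor: 1.006 × 1.084 × 1.0394 × 1.075 × 1.0483 × 1.069 × 1.017 ≈ 1.38868.
Nominal growth factor: 1.18059. Real growth factor = 1.18059 / 1.38868 ≈ 0.85015.
Total real return ≈ -14.9847%.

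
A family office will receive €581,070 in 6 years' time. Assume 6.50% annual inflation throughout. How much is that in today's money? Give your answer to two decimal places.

€398,227.10

Price-level factor over 6 years: (1 + 6.50%)^6 ≈ 1.4591422965.
Purchasing power today: €581,070 divided by that factor.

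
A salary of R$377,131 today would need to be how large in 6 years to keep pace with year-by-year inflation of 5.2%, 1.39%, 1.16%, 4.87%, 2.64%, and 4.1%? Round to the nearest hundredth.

R$455,964.00

Cumulative price-level factor: 1.052 × 1.0139 × 1.0116 × 1.0487 × 1.0264 × 1.041 ≈ 1.2090334720.
Multiplying R$377,131 by the price-level factor gives the future nominal sum.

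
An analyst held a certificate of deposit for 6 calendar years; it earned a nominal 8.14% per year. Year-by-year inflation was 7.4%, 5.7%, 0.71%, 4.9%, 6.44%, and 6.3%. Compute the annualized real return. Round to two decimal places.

2.78%

Cumulative inflation factor: 1.074 × 1.057 × 1.0071 × 1.049 × 1.0644 × 1.063 ≈ 1.35696.
Nominal growth factor: 1.59926. Real growth factor = 1.59926 / 1.35696 ≈ 1.17856.
Annualized: 1.17856^(1/6) − 1 ≈ 0.02776.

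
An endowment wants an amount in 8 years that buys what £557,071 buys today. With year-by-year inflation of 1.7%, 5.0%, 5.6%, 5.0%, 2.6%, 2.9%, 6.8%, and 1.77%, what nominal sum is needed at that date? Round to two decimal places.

£756,881.31

Cumulative price-level factor: 1.017 × 1.050 × 1.056 × 1.050 × 1.026 × 1.029 × 1.068 × 1.0177 ≈ 1.3586801547.
The nominal amount required is £557,071 scaled up by that factor.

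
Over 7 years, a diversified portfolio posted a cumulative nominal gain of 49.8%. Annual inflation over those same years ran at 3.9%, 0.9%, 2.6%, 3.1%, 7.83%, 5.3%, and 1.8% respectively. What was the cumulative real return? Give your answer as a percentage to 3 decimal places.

16.865%

Cumulative inflation factor: 1.039 × 1.009 × 1.026 × 1.031 × 1.0783 × 1.053 × 1.018 ≈ 1.28182.
Nominal growth factor: 1.49800. Real growth factor = 1.49800 / 1.28182 ≈ 1.16865.
Total real return ≈ 16.8647%.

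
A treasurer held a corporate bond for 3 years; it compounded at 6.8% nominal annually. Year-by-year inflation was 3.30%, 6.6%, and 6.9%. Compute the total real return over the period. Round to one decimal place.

3.5%

Cumulative inflation factor: 1.0330 × 1.066 × 1.069 ≈ 1.17716.
Nominal growth factor: 1.21819. Real growth factor = 1.21819 / 1.17716 ≈ 1.03485.
Total real return ≈ 3.4853%.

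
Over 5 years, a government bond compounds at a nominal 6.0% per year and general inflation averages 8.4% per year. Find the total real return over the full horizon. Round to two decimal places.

-10.59%

The annual real rate is (1+6.0%)/(1+8.4%) − 1 = -2.2140%.
Compounded over 5 years: (1 + -0.022140)^5 − 1 ≈ -0.10591.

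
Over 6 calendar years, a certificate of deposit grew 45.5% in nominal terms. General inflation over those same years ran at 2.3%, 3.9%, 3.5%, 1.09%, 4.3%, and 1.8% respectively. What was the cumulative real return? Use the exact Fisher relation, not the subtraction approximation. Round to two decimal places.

23.22%

Cumulative inflation factor: 1.023 × 1.039 × 1.035 × 1.0109 × 1.043 × 1.018 ≈ 1.18079.
Nominal growth factor: 1.45500. Real growth factor = 1.45500 / 1.18079 ≈ 1.23223.
Total real return ≈ 23.2228%.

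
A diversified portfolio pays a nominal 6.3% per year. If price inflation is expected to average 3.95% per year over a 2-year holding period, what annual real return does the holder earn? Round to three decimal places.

2.261%

With constant rates the annual real return is the same each year: (1+6.3%)/(1+3.95%) − 1 = 0.02261.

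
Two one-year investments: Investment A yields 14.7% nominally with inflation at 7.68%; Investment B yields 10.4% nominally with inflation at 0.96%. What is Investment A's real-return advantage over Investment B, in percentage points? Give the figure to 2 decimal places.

-2.83

Investment A real return: 1.147/1.0768 − 1 = 6.519%.
Investment B real return: 1.104/1.0096 − 1 = 9.350%.
Difference: 6.519 − 9.350 = -2.831 pp.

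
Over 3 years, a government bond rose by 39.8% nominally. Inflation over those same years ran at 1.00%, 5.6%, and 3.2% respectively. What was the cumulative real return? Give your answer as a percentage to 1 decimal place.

27.0%

Cumulative inflation factor: 1.0100 × 1.056 × 1.032 ≈ 1.10069.
Nominal growth factor: 1.39800. Real growth factor = 1.39800 / 1.10069 ≈ 1.27011.
Total real return ≈ 27.0112%.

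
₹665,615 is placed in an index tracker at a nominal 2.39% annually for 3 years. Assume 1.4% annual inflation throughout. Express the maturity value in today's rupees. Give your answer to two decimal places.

₹685,301.79

Nominal value at maturity: ₹665,615 × (1 + 2.39%)^3 ≈ ₹714,489.30.
Price-level factor over 3 years: (1 + 1.4%)^3 = 1.042590744.
Dividing the nominal maturity value by the price-level factor gives the value in today's money.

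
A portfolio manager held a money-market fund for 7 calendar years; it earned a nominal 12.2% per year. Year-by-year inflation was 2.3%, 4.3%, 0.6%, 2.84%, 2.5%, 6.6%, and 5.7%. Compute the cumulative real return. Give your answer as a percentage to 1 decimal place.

75.6%

Cumulative inflation factor: 1.023 × 1.043 × 1.006 × 1.0284 × 1.025 × 1.066 × 1.057 ≈ 1.27490.
Nominal growth factor: 2.23846. Real growth factor = 2.23846 / 1.27490 ≈ 1.75580.
Total real return ≈ 75.5796%.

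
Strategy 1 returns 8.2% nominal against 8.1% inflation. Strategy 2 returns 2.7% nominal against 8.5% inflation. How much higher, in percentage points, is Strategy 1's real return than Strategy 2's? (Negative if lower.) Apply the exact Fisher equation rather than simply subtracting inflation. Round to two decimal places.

Strategy 1 real return: 1.082/1.081 − 1 = 0.093%.
Strategy 2 real return: 1.027/1.085 − 1 = -5.346%.
Difference: 0.093 − (-5.346) = 5.439 pp.

5.44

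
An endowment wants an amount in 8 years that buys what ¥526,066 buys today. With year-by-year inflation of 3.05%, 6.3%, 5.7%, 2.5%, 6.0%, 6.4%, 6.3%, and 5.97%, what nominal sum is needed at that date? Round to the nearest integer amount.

Cumulative price-level factor: 1.0305 × 1.063 × 1.057 × 1.025 × 1.060 × 1.064 × 1.063 × 1.0597 ≈ 1.5078002307.
Multiplying ¥526,066 by the price-level factor gives the future nominal sum.

¥793,202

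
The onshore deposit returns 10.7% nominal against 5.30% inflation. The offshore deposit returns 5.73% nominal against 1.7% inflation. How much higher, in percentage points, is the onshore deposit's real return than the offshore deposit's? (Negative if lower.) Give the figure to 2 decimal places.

1.17

The onshore deposit real return: 1.107/1.0530 − 1 = 5.128%.
The offshore deposit real return: 1.0573/1.017 − 1 = 3.963%.
Difference: 5.128 − 3.963 = 1.165 pp.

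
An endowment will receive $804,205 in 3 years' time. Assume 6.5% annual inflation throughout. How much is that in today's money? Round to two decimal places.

$665,760.38

Price-level factor over 3 years: (1 + 6.5%)^3 = 1.207949625.
Purchasing power today: $804,205 divided by that factor.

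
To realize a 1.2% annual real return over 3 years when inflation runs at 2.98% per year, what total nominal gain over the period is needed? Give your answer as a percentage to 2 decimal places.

13.19%

Required annual nominal rate: (1+1.2%)(1+2.98%) − 1 = 4.21576%.
Cumulative over 3 years: (1 + 0.0421576)^3 − 1 ≈ 0.13188.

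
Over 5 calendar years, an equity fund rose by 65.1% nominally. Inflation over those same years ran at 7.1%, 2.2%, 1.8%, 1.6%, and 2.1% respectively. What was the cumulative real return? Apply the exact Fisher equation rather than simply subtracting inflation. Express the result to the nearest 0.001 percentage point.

42.837%

Cumulative inflation factor: 1.071 × 1.022 × 1.018 × 1.016 × 1.021 ≈ 1.15587.
Nominal growth factor: 1.65100. Real growth factor = 1.65100 / 1.15587 ≈ 1.42837.
Total real return ≈ 42.8366%.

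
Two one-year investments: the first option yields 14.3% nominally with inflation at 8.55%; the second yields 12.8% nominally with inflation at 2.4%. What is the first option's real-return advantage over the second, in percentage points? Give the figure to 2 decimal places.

-4.86

The first option real return: 1.143/1.0855 − 1 = 5.297%.
The second real return: 1.128/1.024 − 1 = 10.156%.
Difference: 5.297 − 10.156 = -4.859 pp.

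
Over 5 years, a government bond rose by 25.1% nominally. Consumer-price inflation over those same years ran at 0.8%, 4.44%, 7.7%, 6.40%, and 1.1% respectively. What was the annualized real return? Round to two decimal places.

Cumulative inflation factor: 1.008 × 1.0444 × 1.077 × 1.0640 × 1.011 ≈ 1.21965.
Nominal growth factor: 1.25100. Real growth factor = 1.25100 / 1.21965 ≈ 1.02570.
Annualized: 1.02570^(1/5) − 1 ≈ 0.00509.

0.51%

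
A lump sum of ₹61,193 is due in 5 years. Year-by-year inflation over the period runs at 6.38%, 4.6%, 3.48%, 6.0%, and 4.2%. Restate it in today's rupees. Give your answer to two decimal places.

₹48,114.95

Price-level factor over 5 years: 1.0638 × 1.046 × 1.0348 × 1.060 × 1.042 ≈ 1.2718083582.
Purchasing power today: ₹61,193 divided by that factor.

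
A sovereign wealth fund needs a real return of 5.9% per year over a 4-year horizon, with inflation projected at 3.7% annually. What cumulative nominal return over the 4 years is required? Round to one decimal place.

Required annual nominal rate: (1+5.9%)(1+3.7%) − 1 = 9.8183%.
Cumulative over 4 years: (1 + 0.098183)^4 − 1 ≈ 0.45445.

45.4%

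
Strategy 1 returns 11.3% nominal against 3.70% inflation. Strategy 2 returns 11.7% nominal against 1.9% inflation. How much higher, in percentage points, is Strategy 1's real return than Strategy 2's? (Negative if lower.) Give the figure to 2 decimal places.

-2.29

Strategy 1 real return: 1.113/1.0370 − 1 = 7.329%.
Strategy 2 real return: 1.117/1.019 − 1 = 9.617%.
Difference: 7.329 − 9.617 = -2.288 pp.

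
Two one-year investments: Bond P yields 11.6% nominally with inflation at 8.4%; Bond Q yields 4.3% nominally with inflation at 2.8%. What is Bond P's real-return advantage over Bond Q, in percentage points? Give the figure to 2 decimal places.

1.49

Bond P real return: 1.116/1.084 − 1 = 2.952%.
Bond Q real return: 1.043/1.028 − 1 = 1.459%.
Difference: 2.952 − 1.459 = 1.493 pp.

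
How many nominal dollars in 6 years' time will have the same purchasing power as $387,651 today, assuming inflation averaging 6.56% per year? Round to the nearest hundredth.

Cumulative price-level factor: (1+6.56%)^6 ≈ 1.4640815607.
The nominal amount required is $387,651 scaled up by that factor.

$567,552.68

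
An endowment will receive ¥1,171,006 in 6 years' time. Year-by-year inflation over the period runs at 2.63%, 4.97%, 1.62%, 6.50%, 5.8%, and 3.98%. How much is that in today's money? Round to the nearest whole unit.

¥912,967

Price-level factor over 6 years: 1.0263 × 1.0497 × 1.0162 × 1.0650 × 1.058 × 1.0398 ≈ 1.2826371225.
Purchasing power today: ¥1,171,006 divided by that factor.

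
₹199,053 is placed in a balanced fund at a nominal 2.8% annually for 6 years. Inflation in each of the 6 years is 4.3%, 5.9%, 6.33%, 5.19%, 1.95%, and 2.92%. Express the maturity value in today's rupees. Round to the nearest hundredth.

Nominal value at maturity: ₹199,053 × (1 + 2.8%)^6 ≈ ₹234,924.02.
Price-level factor over 6 years: 1.043 × 1.059 × 1.0633 × 1.0519 × 1.0195 × 1.0292 ≈ 1.2962761936.
The maturity value deflated by that factor is the answer in today's purchasing power.

₹181,229.91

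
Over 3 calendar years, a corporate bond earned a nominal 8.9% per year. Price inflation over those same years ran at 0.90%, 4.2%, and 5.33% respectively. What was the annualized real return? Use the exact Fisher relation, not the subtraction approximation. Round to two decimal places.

Cumulative inflation factor: 1.0090 × 1.042 × 1.0533 ≈ 1.10742.
Nominal growth factor: 1.29147. Real growth factor = 1.29147 / 1.10742 ≈ 1.16620.
Annualized: 1.16620^(1/3) − 1 ≈ 0.05259.

5.26%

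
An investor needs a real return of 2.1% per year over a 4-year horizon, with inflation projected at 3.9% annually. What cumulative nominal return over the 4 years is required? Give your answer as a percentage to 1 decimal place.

26.6%

Required annual nominal rate: (1+2.1%)(1+3.9%) − 1 = 6.0819%.
Cumulative over 4 years: (1 + 0.060819)^4 − 1 ≈ 0.26638.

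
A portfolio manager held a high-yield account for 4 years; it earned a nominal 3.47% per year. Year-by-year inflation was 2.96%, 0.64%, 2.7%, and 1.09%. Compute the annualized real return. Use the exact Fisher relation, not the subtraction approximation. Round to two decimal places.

Cumulative inflation factor: 1.0296 × 1.0064 × 1.027 × 1.0109 ≈ 1.07577.
Nominal growth factor: 1.14619. Real growth factor = 1.14619 / 1.07577 ≈ 1.06547.
Annualized: 1.06547^(1/4) − 1 ≈ 0.01598.

1.60%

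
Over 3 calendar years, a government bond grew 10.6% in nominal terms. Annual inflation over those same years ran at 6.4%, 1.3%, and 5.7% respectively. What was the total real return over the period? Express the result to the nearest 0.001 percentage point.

-2.920%

Cumulative inflation factor: 1.064 × 1.013 × 1.057 ≈ 1.13927.
Nominal growth factor: 1.10600. Real growth factor = 1.10600 / 1.13927 ≈ 0.97080.
Total real return ≈ -2.9202%.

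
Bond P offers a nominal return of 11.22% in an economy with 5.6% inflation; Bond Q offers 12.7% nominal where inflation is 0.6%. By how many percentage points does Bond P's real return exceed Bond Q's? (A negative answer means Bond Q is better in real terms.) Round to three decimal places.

-6.706

Bond P real return: 1.1122/1.056 − 1 = 5.3220%.
Bond Q real return: 1.127/1.006 − 1 = 12.0278%.
Difference: 5.3220 − 12.0278 = -6.7058 pp.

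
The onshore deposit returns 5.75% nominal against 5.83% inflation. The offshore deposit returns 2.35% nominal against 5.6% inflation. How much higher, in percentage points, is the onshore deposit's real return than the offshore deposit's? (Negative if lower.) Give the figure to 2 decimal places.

The onshore deposit real return: 1.0575/1.0583 − 1 = -0.076%.
The offshore deposit real return: 1.0235/1.056 − 1 = -3.078%.
Difference: -0.076 − (-3.078) = 3.002 pp.

3.00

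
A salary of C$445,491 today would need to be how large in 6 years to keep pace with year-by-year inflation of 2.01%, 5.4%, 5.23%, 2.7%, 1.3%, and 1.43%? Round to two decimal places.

Cumulative price-level factor: 1.0201 × 1.054 × 1.0523 × 1.027 × 1.013 × 1.0143 ≈ 1.1939035493.
The nominal amount required is C$445,491 scaled up by that factor.

C$531,873.29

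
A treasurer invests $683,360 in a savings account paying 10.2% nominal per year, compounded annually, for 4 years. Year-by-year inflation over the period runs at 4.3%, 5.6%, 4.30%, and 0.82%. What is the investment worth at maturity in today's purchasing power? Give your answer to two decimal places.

$870,155.17

Nominal value at maturity: $683,360 × (1 + 10.2%)^4 ≈ $1,007,803.66.
Price-level factor over 4 years: 1.043 × 1.056 × 1.0430 × 1.0082 ≈ 1.1581884461.
Dividing the nominal maturity value by the price-level factor gives the value in today's money.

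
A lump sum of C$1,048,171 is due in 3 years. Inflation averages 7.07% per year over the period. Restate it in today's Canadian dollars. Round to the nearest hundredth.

Price-level factor over 3 years: (1 + 7.07%)^3 ≈ 1.2274488632.
Purchasing power today: C$1,048,171 divided by that factor.

C$853,942.70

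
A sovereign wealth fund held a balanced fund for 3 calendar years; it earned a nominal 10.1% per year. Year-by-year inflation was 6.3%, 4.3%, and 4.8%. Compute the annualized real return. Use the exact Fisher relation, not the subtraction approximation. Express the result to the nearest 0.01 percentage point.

4.73%

Cumulative inflation factor: 1.063 × 1.043 × 1.048 ≈ 1.16193.
Nominal growth factor: 1.33463. Real growth factor = 1.33463 / 1.16193 ≈ 1.14864.
Annualized: 1.14864^(1/3) − 1 ≈ 0.04728.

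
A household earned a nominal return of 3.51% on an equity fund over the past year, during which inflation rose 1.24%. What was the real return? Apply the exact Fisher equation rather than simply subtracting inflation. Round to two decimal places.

2.24%

Real return via the Fisher equation: (1 + 3.51%)/(1 + 1.24%) − 1 = 1.0351/1.0124 − 1 ≈ 0.02242.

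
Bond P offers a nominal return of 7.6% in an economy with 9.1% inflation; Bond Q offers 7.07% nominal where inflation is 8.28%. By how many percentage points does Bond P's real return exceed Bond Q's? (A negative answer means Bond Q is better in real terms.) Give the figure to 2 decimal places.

Bond P real return: 1.076/1.091 − 1 = -1.375%.
Bond Q real return: 1.0707/1.0828 − 1 = -1.117%.
Difference: -1.375 − (-1.117) = -0.258 pp.

-0.26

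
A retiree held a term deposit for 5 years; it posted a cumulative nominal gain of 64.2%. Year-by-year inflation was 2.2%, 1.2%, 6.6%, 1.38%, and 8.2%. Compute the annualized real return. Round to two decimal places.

Cumulative inflation factor: 1.022 × 1.012 × 1.066 × 1.0138 × 1.082 ≈ 1.20939.
Nominal growth factor: 1.64200. Real growth factor = 1.64200 / 1.20939 ≈ 1.35770.
Annualized: 1.35770^(1/5) − 1 ≈ 0.06307.

6.31%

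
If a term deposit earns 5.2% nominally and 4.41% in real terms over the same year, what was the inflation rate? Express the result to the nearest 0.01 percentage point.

From (1+r_nom) = (1+r_real)(1+π), we get 1+π = (1 + 5.2%)/(1 + 4.41%) = 1.052/1.0441 ≈ 1.00757.
So π ≈ 0.7566%.

0.76%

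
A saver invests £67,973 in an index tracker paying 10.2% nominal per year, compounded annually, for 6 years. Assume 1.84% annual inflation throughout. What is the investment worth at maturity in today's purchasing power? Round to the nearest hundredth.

£109,122.84

Nominal value at maturity: £67,973 × (1 + 10.2%)^6 ≈ £121,737.96.
Price-level factor over 6 years: (1 + 1.84%)^6 ≈ 1.1156047221.
Dividing the nominal maturity value by the price-level factor gives the value in today's money.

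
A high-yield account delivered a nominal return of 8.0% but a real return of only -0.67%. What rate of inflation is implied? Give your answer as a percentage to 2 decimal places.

From (1+r_nom) = (1+r_real)(1+π), we get 1+π = (1 + 8.0%)/(1 − 0.67%) = 1.080/0.9933 ≈ 1.08728.
So π ≈ 8.7285%.

8.73%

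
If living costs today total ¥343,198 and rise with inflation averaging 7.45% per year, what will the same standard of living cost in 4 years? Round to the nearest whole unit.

¥457,478

Cumulative price-level factor: (1+7.45%)^4 ≈ 1.3329862798.
The nominal amount required is ¥343,198 scaled up by that factor.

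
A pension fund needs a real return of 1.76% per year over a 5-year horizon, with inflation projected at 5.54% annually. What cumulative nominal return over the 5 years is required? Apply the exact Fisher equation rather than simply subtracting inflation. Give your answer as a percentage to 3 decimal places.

Required annual nominal rate: (1+1.76%)(1+5.54%) − 1 = 7.397504%.
Cumulative over 5 years: (1 + 0.07397504)^5 − 1 ≈ 0.42880.

42.880%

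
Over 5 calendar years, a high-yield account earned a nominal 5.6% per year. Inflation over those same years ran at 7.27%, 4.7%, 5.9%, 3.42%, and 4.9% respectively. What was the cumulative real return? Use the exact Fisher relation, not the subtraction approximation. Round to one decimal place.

1.8%

Cumulative inflation factor: 1.0727 × 1.047 × 1.059 × 1.0342 × 1.049 ≈ 1.29033.
Nominal growth factor: 1.31317. Real growth factor = 1.31317 / 1.29033 ≈ 1.01770.
Total real return ≈ 1.7697%.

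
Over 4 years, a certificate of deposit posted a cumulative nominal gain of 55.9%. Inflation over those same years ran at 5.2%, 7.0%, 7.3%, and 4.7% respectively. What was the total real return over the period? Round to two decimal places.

23.28%

Cumulative inflation factor: 1.052 × 1.070 × 1.073 × 1.047 ≈ 1.26458.
Nominal growth factor: 1.55900. Real growth factor = 1.55900 / 1.26458 ≈ 1.23282.
Total real return ≈ 23.2821%.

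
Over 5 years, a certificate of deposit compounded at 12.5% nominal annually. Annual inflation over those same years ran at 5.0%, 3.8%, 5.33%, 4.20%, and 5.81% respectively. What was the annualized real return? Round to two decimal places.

Cumulative inflation factor: 1.050 × 1.038 × 1.0533 × 1.0420 × 1.0581 ≈ 1.26571.
Nominal growth factor: 1.80203. Real growth factor = 1.80203 / 1.26571 ≈ 1.42374.
Annualized: 1.42374^(1/5) − 1 ≈ 0.07321.

7.32%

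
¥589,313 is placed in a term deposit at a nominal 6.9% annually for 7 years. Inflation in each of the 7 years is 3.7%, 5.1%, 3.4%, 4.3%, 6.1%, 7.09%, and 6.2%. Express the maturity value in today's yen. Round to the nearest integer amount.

¥662,849

Nominal value at maturity: ¥589,313 × (1 + 6.9%)^7 ≈ ¥940,134.
Price-level factor over 7 years: 1.037 × 1.051 × 1.034 × 1.043 × 1.061 × 1.0709 × 1.062 ≈ 1.4183229778.
The maturity value deflated by that factor is the answer in today's purchasing power.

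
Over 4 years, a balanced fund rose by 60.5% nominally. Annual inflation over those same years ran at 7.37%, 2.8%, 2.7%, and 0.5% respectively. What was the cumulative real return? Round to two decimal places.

40.88%

Cumulative inflation factor: 1.0737 × 1.028 × 1.027 × 1.005 ≈ 1.13923.
Nominal growth factor: 1.60500. Real growth factor = 1.60500 / 1.13923 ≈ 1.40884.
Total real return ≈ 40.8843%.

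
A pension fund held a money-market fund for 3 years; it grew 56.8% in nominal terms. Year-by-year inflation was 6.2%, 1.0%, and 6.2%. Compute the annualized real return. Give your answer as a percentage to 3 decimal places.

Cumulative inflation factor: 1.062 × 1.010 × 1.062 ≈ 1.13912.
Nominal growth factor: 1.56800. Real growth factor = 1.56800 / 1.13912 ≈ 1.37650.
Annualized: 1.37650^(1/3) − 1 ≈ 0.11239.

11.239%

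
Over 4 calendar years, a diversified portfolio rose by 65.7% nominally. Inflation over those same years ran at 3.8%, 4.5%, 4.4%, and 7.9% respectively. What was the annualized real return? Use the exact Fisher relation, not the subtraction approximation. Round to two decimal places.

7.91%

Cumulative inflation factor: 1.038 × 1.045 × 1.044 × 1.079 ≈ 1.22190.
Nominal growth factor: 1.65700. Real growth factor = 1.65700 / 1.22190 ≈ 1.35609.
Annualized: 1.35609^(1/4) − 1 ≈ 0.07912.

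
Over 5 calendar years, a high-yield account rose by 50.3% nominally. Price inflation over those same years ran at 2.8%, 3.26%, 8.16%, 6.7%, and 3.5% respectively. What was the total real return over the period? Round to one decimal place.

Cumulative inflation factor: 1.028 × 1.0326 × 1.0816 × 1.067 × 1.035 ≈ 1.26793.
Nominal growth factor: 1.50300. Real growth factor = 1.50300 / 1.26793 ≈ 1.18539.
Total real return ≈ 18.5393%.

18.5%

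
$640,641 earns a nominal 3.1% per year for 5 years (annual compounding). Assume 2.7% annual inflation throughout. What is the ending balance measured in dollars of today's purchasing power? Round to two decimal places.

Nominal value at maturity: $640,641 × (1 + 3.1%)^5 ≈ $746,290.74.
Price-level factor over 5 years: (1 + 2.7%)^5 ≈ 1.1424895016.
The maturity value deflated by that factor is the answer in today's purchasing power.

$653,214.53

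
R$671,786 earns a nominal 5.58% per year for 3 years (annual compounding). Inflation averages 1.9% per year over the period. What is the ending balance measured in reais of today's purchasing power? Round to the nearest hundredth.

Nominal value at maturity: R$671,786 × (1 + 5.58%)^3 ≈ R$790,634.79.
Price-level factor over 3 years: (1 + 1.9%)^3 = 1.058089859.
The maturity value deflated by that factor is the answer in today's purchasing power.

R$747,228.40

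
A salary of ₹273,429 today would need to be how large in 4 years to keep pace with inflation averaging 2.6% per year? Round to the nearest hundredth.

₹302,993.99

Cumulative price-level factor: (1+2.6%)^4 ≈ 1.1081267610.
Multiplying ₹273,429 by the price-level factor gives the future nominal sum.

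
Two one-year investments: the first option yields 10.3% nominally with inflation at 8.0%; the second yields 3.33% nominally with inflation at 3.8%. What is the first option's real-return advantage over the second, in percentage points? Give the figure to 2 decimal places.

The first option real return: 1.103/1.080 − 1 = 2.130%.
The second real return: 1.0333/1.038 − 1 = -0.453%.
Difference: 2.130 − (-0.453) = 2.583 pp.

2.58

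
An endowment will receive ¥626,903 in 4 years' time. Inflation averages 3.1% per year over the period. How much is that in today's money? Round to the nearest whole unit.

Price-level factor over 4 years: (1 + 3.1%)^4 ≈ 1.1298860875.
Purchasing power today: ¥626,903 divided by that factor.

¥554,837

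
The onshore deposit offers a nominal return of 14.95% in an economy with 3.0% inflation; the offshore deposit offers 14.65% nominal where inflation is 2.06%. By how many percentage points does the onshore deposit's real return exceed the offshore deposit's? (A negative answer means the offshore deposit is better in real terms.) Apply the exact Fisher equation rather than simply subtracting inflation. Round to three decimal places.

-0.734

The onshore deposit real return: 1.1495/1.030 − 1 = 11.6019%.
The offshore deposit real return: 1.1465/1.0206 − 1 = 12.3359%.
Difference: 11.6019 − 12.3359 = -0.7340 pp.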